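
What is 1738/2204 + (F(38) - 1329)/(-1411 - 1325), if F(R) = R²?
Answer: 59233/79344 ≈ 0.74653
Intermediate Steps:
1738/2204 + (F(38) - 1329)/(-1411 - 1325) = 1738/2204 + (38² - 1329)/(-1411 - 1325) = 1738*(1/2204) + (1444 - 1329)/(-2736) = 869/1102 + 115*(-1/2736) = 869/1102 - 115/2736 = 59233/79344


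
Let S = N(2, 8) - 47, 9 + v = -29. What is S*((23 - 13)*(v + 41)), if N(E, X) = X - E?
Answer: -1230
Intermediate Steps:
v = -38 (v = -9 - 29 = -38)
S = -41 (S = (8 - 1*2) - 47 = (8 - 2) - 47 = 6 - 47 = -41)
S*((23 - 13)*(v + 41)) = -41*(23 - 13)*(-38 + 41) = -410*3 = -41*30 = -1230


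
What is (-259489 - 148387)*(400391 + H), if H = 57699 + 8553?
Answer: -190332480268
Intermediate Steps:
H = 66252
(-259489 - 148387)*(400391 + H) = (-259489 - 148387)*(400391 + 66252) = -407876*466643 = -190332480268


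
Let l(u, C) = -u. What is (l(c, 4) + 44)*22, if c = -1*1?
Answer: 990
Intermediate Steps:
c = -1
(l(c, 4) + 44)*22 = (-1*(-1) + 44)*22 = (1 + 44)*22 = 45*22 = 990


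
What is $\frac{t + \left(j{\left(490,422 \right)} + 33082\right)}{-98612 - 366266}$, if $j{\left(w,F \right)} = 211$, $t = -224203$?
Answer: $\frac{95455}{232439} \approx 0.41067$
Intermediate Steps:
$\frac{t + \left(j{\left(490,422 \right)} + 33082\right)}{-98612 - 366266} = \frac{-224203 + \left(211 + 33082\right)}{-98612 - 366266} = \frac{-224203 + 33293}{-464878} = \left(-190910\right) \left(- \frac{1}{464878}\right) = \frac{95455}{232439}$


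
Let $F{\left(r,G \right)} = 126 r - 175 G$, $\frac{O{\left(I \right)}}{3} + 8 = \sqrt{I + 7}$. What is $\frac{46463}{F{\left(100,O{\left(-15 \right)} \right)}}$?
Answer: $\frac{185852}{67725} + \frac{46463 i \sqrt{2}}{270900} \approx 2.7442 + 0.24256 i$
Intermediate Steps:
$O{\left(I \right)} = -24 + 3 \sqrt{7 + I}$ ($O{\left(I \right)} = -24 + 3 \sqrt{I + 7} = -24 + 3 \sqrt{7 + I}$)
$F{\left(r,G \right)} = - 175 G + 126 r$
$\frac{46463}{F{\left(100,O{\left(-15 \right)} \right)}} = \frac{46463}{- 175 \left(-24 + 3 \sqrt{7 - 15}\right) + 126 \cdot 100} = \frac{46463}{- 175 \left(-24 + 3 \sqrt{-8}\right) + 12600} = \frac{46463}{- 175 \left(-24 + 3 \cdot 2 i \sqrt{2}\right) + 12600} = \frac{46463}{- 175 \left(-24 + 6 i \sqrt{2}\right) + 12600} = \frac{46463}{\left(4200 - 1050 i \sqrt{2}\right) + 12600} = \frac{46463}{16800 - 1050 i \sqrt{2}}$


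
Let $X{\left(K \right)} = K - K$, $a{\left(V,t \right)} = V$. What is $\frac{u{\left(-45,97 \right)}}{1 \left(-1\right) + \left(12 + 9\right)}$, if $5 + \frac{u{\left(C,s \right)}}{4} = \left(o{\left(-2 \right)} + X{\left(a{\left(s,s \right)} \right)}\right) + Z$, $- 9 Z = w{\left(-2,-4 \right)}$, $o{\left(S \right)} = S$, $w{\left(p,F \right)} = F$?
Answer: $- \frac{59}{45} \approx -1.3111$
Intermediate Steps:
$Z = \frac{4}{9}$ ($Z = \left(- \frac{1}{9}\right) \left(-4\right) = \frac{4}{9} \approx 0.44444$)
$X{\left(K \right)} = 0$
$u{\left(C,s \right)} = - \frac{236}{9}$ ($u{\left(C,s \right)} = -20 + 4 \left(\left(-2 + 0\right) + \frac{4}{9}\right) = -20 + 4 \left(-2 + \frac{4}{9}\right) = -20 + 4 \left(- \frac{14}{9}\right) = -20 - \frac{56}{9} = - \frac{236}{9}$)
$\frac{u{\left(-45,97 \right)}}{1 \left(-1\right) + \left(12 + 9\right)} = - \frac{236}{9 \left(1 \left(-1\right) + \left(12 + 9\right)\right)} = - \frac{236}{9 \left(-1 + 21\right)} = - \frac{236}{9 \cdot 20} = \left(- \frac{236}{9}\right) \frac{1}{20} = - \frac{59}{45}$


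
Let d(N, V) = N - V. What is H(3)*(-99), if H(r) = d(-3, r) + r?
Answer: 297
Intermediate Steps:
H(r) = -3 (H(r) = (-3 - r) + r = -3)
H(3)*(-99) = -3*(-99) = 297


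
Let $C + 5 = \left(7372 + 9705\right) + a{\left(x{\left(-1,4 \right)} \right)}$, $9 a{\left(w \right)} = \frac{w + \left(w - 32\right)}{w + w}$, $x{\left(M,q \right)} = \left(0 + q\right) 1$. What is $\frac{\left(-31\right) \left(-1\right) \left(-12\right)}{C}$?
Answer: $- \frac{1116}{51215} \approx -0.021791$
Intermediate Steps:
$x{\left(M,q \right)} = q$ ($x{\left(M,q \right)} = q 1 = q$)
$a{\left(w \right)} = \frac{-32 + 2 w}{18 w}$ ($a{\left(w \right)} = \frac{\left(w + \left(w - 32\right)\right) \frac{1}{w + w}}{9} = \frac{\left(w + \left(-32 + w\right)\right) \frac{1}{2 w}}{9} = \frac{\left(-32 + 2 w\right) \frac{1}{2 w}}{9} = \frac{\frac{1}{2} \frac{1}{w} \left(-32 + 2 w\right)}{9} = \frac{-32 + 2 w}{18 w}$)
$C = \frac{51215}{3}$ ($C = -5 + \left(\left(7372 + 9705\right) + \frac{-16 + 4}{9 \cdot 4}\right) = -5 + \left(17077 + \frac{1}{9} \cdot \frac{1}{4} \left(-12\right)\right) = -5 + \left(17077 - \frac{1}{3}\right) = -5 + \frac{51230}{3} = \frac{51215}{3} \approx 17072.0$)
$\frac{\left(-31\right) \left(-1\right) \left(-12\right)}{C} = \frac{\left(-31\right) \left(-1\right) \left(-12\right)}{\frac{51215}{3}} = 31 \left(-12\right) \frac{3}{51215} = \left(-372\right) \frac{3}{51215} = - \frac{1116}{51215}$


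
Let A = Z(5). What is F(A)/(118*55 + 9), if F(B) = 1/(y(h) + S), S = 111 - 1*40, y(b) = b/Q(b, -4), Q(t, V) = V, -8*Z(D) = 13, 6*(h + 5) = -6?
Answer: 2/942355 ≈ 2.1223e-6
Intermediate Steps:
h = -6 (h = -5 + (⅙)*(-6) = -5 - 1 = -6)
Z(D) = -13/8 (Z(D) = -⅛*13 = -13/8)
A = -13/8 ≈ -1.6250
y(b) = -b/4 (y(b) = b/(-4) = b*(-¼) = -b/4)
S = 71 (S = 111 - 40 = 71)
F(B) = 2/145 (F(B) = 1/(-¼*(-6) + 71) = 1/(3/2 + 71) = 1/(145/2) = 2/145)
F(A)/(118*55 + 9) = 2/(145*(118*55 + 9)) = 2/(145*(6490 + 9)) = (2/145)/6499 = (2/145)*(1/6499) = 2/942355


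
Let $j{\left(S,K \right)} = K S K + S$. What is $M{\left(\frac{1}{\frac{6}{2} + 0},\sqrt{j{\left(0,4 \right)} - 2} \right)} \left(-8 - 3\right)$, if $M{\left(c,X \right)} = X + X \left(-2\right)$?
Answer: $11 i \sqrt{2} \approx 15.556 i$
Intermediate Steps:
$j{\left(S,K \right)} = S + S K^{2}$ ($j{\left(S,K \right)} = S K^{2} + S = S + S K^{2}$)
$M{\left(c,X \right)} = - X$ ($M{\left(c,X \right)} = X - 2 X = - X$)
$M{\left(\frac{1}{\frac{6}{2} + 0},\sqrt{j{\left(0,4 \right)} - 2} \right)} \left(-8 - 3\right) = - \sqrt{0 \left(1 + 4^{2}\right) - 2} \left(-8 - 3\right) = - \sqrt{0 \left(1 + 16\right) - 2} \left(-11\right) = - \sqrt{0 \cdot 17 - 2} \left(-11\right) = - \sqrt{0 - 2} \left(-11\right) = - \sqrt{-2} \left(-11\right) = - i \sqrt{2} \left(-11\right) = 11 i \sqrt{2}$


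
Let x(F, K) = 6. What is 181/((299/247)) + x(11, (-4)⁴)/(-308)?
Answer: 529537/3542 ≈ 149.50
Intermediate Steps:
181/((299/247)) + x(11, (-4)⁴)/(-308) = 181/((299/247)) + 6/(-308) = 181/((299*(1/247))) + 6*(-1/308) = 181/(23/19) - 3/154 = 181*(19/23) - 3/154 = 3439/23 - 3/154 = 529537/3542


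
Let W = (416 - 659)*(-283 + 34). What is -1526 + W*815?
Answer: 49311679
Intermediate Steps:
W = 60507 (W = -243*(-249) = 60507)
-1526 + W*815 = -1526 + 60507*815 = -1526 + 49313205 = 49311679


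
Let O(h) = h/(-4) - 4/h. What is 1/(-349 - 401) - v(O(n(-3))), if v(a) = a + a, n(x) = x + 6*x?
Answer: -9522/875 ≈ -10.882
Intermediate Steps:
n(x) = 7*x
O(h) = -4/h - h/4 (O(h) = h*(-¼) - 4/h = -h/4 - 4/h = -4/h - h/4)
v(a) = 2*a
1/(-349 - 401) - v(O(n(-3))) = 1/(-349 - 401) - 2*(-4/(7*(-3)) - 7*(-3)/4) = 1/(-750) - 2*(-4/(-21) - ¼*(-21)) = -1/750 - 2*(-4*(-1/21) + 21/4) = -1/750 - 2*(4/21 + 21/4) = -1/750 - 2*457/84 = -1/750 - 1*457/42 = -1/750 - 457/42 = -9522/875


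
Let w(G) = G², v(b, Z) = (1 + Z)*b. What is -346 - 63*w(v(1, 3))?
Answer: -1354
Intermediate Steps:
v(b, Z) = b*(1 + Z)
-346 - 63*w(v(1, 3)) = -346 - 63*(1 + 3)² = -346 - 63*(1*4)² = -346 - 63*4² = -346 - 63*16 = -346 - 1008 = -1354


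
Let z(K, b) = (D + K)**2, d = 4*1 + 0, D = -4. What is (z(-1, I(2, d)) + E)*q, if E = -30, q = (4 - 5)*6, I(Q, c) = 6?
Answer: 30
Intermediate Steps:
d = 4 (d = 4 + 0 = 4)
q = -6 (q = -1*6 = -6)
z(K, b) = (-4 + K)**2
(z(-1, I(2, d)) + E)*q = ((-4 - 1)**2 - 30)*(-6) = ((-5)**2 - 30)*(-6) = (25 - 30)*(-6) = -5*(-6) = 30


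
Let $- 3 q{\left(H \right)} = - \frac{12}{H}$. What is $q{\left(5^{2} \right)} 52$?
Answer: $\frac{208}{25} \approx 8.32$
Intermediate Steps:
$q{\left(H \right)} = \frac{4}{H}$ ($q{\left(H \right)} = - \frac{\left(-12\right) \frac{1}{H}}{3} = \frac{4}{H}$)
$q{\left(5^{2} \right)} 52 = \frac{4}{5^{2}} \cdot 52 = \frac{4}{25} \cdot 52 = \frac{208}{25}$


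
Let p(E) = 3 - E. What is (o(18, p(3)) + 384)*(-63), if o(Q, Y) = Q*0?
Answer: -24192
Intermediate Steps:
o(Q, Y) = 0
(o(18, p(3)) + 384)*(-63) = (0 + 384)*(-63) = 384*(-63) = -24192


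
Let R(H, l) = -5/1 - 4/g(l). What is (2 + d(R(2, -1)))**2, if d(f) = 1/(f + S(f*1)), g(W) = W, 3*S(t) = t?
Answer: 25/16 ≈ 1.5625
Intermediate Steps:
S(t) = t/3
R(H, l) = -5 - 4/l (R(H, l) = -5/1 - 4/l = -5*1 - 4/l = -5 - 4/l)
d(f) = 3/(4*f) (d(f) = 1/(f + (f*1)/3) = 1/(f + f/3) = 1/(4*f/3) = 3/(4*f))
(2 + d(R(2, -1)))**2 = (2 + 3/(4*(-5 - 4/(-1))))**2 = (2 + 3/(4*(-5 - 4*(-1))))**2 = (2 + 3/(4*(-5 + 4)))**2 = (2 + (3/4)/(-1))**2 = (2 + (3/4)*(-1))**2 = (2 - 3/4)**2 = (5/4)**2 = 25/16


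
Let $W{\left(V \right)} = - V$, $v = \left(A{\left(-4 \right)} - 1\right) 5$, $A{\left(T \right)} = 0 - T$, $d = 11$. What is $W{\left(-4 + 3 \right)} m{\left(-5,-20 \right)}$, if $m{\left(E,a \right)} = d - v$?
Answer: $-4$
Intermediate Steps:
$A{\left(T \right)} = - T$
$v = 15$ ($v = \left(\left(-1\right) \left(-4\right) - 1\right) 5 = \left(4 - 1\right) 5 = 3 \cdot 5 = 15$)
$m{\left(E,a \right)} = -4$ ($m{\left(E,a \right)} = 11 - 15 = -4$)
$W{\left(-4 + 3 \right)} m{\left(-5,-20 \right)} = - (-4 + 3) \left(-4\right) = \left(-1\right) \left(-1\right) \left(-4\right) = 1 \left(-4\right) = -4$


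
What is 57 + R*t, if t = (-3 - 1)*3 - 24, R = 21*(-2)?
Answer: 1569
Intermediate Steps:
R = -42
t = -36 (t = -4*3 - 24 = -12 - 24 = -36)
57 + R*t = 57 - 42*(-36) = 57 + 1512 = 1569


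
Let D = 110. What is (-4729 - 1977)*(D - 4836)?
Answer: 31692556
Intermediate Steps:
(-4729 - 1977)*(D - 4836) = (-4729 - 1977)*(110 - 4836) = -6706*(-4726) = 31692556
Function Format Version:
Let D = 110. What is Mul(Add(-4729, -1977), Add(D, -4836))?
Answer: 31692556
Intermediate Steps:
Mul(Add(-4729, -1977), Add(D, -4836)) = Mul(Add(-4729, -1977), Add(110, -4836)) = Mul(-6706, -4726) = 31692556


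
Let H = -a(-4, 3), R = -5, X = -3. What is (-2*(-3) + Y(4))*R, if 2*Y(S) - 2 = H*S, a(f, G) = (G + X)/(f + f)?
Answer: -35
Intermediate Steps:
a(f, G) = (-3 + G)/(2*f) (a(f, G) = (G - 3)/(f + f) = (-3 + G)/((2*f)) = (-3 + G)*(1/(2*f)) = (-3 + G)/(2*f))
H = 0 (H = -(-3 + 3)/(2*(-4)) = -(-1)*0/(2*4) = -1*0 = 0)
Y(S) = 1 (Y(S) = 1 + (0*S)/2 = 1 + (1/2)*0 = 1 + 0 = 1)
(-2*(-3) + Y(4))*R = (-2*(-3) + 1)*(-5) = (6 + 1)*(-5) = 7*(-5) = -35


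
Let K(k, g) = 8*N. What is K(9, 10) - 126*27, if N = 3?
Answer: -3378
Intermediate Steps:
K(k, g) = 24 (K(k, g) = 8*3 = 24)
K(9, 10) - 126*27 = 24 - 126*27 = 24 - 3402 = -3378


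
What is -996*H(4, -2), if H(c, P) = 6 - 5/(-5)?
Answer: -6972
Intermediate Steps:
H(c, P) = 7 (H(c, P) = 6 - 5*(-⅕) = 6 + 1 = 7)
-996*H(4, -2) = -996*7 = -6972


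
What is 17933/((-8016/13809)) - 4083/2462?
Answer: -101619087257/3289232 ≈ -30894.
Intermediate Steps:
17933/((-8016/13809)) - 4083/2462 = 17933/((-8016*1/13809)) - 4083*1/2462 = 17933/(-2672/4603) - 4083/2462 = 17933*(-4603/2672) - 4083/2462 = -82545599/2672 - 4083/2462 = -101619087257/3289232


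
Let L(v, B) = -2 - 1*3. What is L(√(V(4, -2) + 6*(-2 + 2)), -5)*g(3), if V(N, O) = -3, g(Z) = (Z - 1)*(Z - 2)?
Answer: -10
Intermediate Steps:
g(Z) = (-1 + Z)*(-2 + Z)
L(v, B) = -5 (L(v, B) = -2 - 3 = -5)
L(√(V(4, -2) + 6*(-2 + 2)), -5)*g(3) = -5*(2 + 3² - 3*3) = -5*(2 + 9 - 9) = -5*2 = -10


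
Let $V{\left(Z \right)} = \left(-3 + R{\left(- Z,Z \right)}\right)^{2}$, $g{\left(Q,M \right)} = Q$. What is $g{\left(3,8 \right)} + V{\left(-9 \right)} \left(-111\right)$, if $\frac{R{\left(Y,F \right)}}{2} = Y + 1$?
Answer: $-32076$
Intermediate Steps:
$R{\left(Y,F \right)} = 2 + 2 Y$ ($R{\left(Y,F \right)} = 2 \left(Y + 1\right) = 2 \left(1 + Y\right) = 2 + 2 Y$)
$V{\left(Z \right)} = \left(-1 - 2 Z\right)^{2}$ ($V{\left(Z \right)} = \left(-3 + \left(2 + 2 \left(- Z\right)\right)\right)^{2} = \left(-3 - \left(-2 + 2 Z\right)\right)^{2} = \left(-1 - 2 Z\right)^{2}$)
$g{\left(3,8 \right)} + V{\left(-9 \right)} \left(-111\right) = 3 + \left(1 + 2 \left(-9\right)\right)^{2} \left(-111\right) = 3 + \left(1 - 18\right)^{2} \left(-111\right) = 3 + \left(-17\right)^{2} \left(-111\right) = 3 + 289 \left(-111\right) = 3 - 32079 = -32076$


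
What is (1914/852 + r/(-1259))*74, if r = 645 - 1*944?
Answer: 16430923/89389 ≈ 183.81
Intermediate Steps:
r = -299 (r = 645 - 944 = -299)
(1914/852 + r/(-1259))*74 = (1914/852 - 299/(-1259))*74 = (1914*(1/852) - 299*(-1/1259))*74 = (319/142 + 299/1259)*74 = (444079/178778)*74 = 16430923/89389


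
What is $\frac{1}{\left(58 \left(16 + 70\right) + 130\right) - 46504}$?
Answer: $- \frac{1}{41386} \approx -2.4163 \cdot 10^{-5}$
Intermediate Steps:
$\frac{1}{\left(58 \left(16 + 70\right) + 130\right) - 46504} = \frac{1}{\left(58 \cdot 86 + 130\right) - 46504} = \frac{1}{\left(4988 + 130\right) - 46504} = \frac{1}{5118 - 46504} = \frac{1}{-41386} = - \frac{1}{41386}$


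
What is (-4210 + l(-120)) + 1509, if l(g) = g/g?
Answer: -2700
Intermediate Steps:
l(g) = 1
(-4210 + l(-120)) + 1509 = (-4210 + 1) + 1509 = -4209 + 1509 = -2700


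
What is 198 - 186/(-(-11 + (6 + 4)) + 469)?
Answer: 46437/235 ≈ 197.60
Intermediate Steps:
198 - 186/(-(-11 + (6 + 4)) + 469) = 198 - 186/(-(-11 + 10) + 469) = 198 - 186/(-1*(-1) + 469) = 198 - 186/(1 + 469) = 198 - 186/470 = 198 - 186*1/470 = 198 - 93/235 = 46437/235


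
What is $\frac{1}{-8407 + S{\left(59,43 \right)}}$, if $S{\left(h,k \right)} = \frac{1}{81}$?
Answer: $- \frac{81}{680966} \approx -0.00011895$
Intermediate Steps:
$S{\left(h,k \right)} = \frac{1}{81}$
$\frac{1}{-8407 + S{\left(59,43 \right)}} = \frac{1}{-8407 + \frac{1}{81}} = \frac{1}{- \frac{680966}{81}} = - \frac{81}{680966}$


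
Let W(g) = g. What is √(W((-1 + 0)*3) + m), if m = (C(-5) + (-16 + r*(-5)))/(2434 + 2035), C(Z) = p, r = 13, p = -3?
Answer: 3*I*√6699031/4469 ≈ 1.7375*I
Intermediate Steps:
C(Z) = -3
m = -84/4469 (m = (-3 + (-16 + 13*(-5)))/(2434 + 2035) = (-3 + (-16 - 65))/4469 = (-3 - 81)*(1/4469) = -84*1/4469 = -84/4469 ≈ -0.018796)
√(W((-1 + 0)*3) + m) = √((-1 + 0)*3 - 84/4469) = √(-1*3 - 84/4469) = √(-3 - 84/4469) = √(-13491/4469) = 3*I*√6699031/4469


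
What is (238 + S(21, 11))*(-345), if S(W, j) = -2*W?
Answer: -67620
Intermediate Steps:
(238 + S(21, 11))*(-345) = (238 - 2*21)*(-345) = (238 - 42)*(-345) = 196*(-345) = -67620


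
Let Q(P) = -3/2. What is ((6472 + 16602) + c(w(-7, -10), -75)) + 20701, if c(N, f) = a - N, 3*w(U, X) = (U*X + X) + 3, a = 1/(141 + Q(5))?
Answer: 12207368/279 ≈ 43754.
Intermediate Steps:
Q(P) = -3/2 (Q(P) = -3*1/2 = -3/2)
a = 2/279 (a = 1/(141 - 3/2) = 1/(279/2) = 2/279 ≈ 0.0071685)
w(U, X) = 1 + X/3 + U*X/3 (w(U, X) = ((U*X + X) + 3)/3 = ((X + U*X) + 3)/3 = (3 + X + U*X)/3 = 1 + X/3 + U*X/3)
c(N, f) = 2/279 - N
((6472 + 16602) + c(w(-7, -10), -75)) + 20701 = ((6472 + 16602) + (2/279 - (1 + (1/3)*(-10) + (1/3)*(-7)*(-10)))) + 20701 = (23074 + (2/279 - (1 - 10/3 + 70/3))) + 20701 = (23074 + (2/279 - 1*21)) + 20701 = (23074 + (2/279 - 21)) + 20701 = (23074 - 5857/279) + 20701 = 6431789/279 + 20701 = 12207368/279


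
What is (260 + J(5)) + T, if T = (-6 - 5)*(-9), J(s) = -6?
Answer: 353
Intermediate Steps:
T = 99 (T = -11*(-9) = 99)
(260 + J(5)) + T = (260 - 6) + 99 = 254 + 99 = 353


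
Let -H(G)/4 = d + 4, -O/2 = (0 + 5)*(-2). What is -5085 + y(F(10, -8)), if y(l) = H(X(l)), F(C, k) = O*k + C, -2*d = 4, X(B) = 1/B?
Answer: -5093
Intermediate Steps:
X(B) = 1/B
d = -2 (d = -1/2*4 = -2)
O = 20 (O = -2*(0 + 5)*(-2) = -10*(-2) = -2*(-10) = 20)
F(C, k) = C + 20*k (F(C, k) = 20*k + C = C + 20*k)
H(G) = -8 (H(G) = -4*(-2 + 4) = -4*2 = -8)
y(l) = -8
-5085 + y(F(10, -8)) = -5085 - 8 = -5093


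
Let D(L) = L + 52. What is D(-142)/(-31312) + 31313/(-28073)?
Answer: -488973043/439510888 ≈ -1.1125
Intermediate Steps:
D(L) = 52 + L
D(-142)/(-31312) + 31313/(-28073) = (52 - 142)/(-31312) + 31313/(-28073) = -90*(-1/31312) + 31313*(-1/28073) = 45/15656 - 31313/28073 = -488973043/439510888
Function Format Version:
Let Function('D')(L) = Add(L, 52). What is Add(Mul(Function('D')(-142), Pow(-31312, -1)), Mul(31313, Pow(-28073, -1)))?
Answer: Rational(-488973043, 439510888) ≈ -1.1125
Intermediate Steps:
Function('D')(L) = Add(52, L)
Add(Mul(Function('D')(-142), Pow(-31312, -1)), Mul(31313, Pow(-28073, -1))) = Add(Mul(Add(52, -142), Pow(-31312, -1)), Mul(31313, Pow(-28073, -1))) = Add(Mul(-90, Rational(-1, 31312)), Mul(31313, Rational(-1, 28073))) = Add(Rational(45, 15656), Rational(-31313, 28073)) = Rational(-488973043, 439510888)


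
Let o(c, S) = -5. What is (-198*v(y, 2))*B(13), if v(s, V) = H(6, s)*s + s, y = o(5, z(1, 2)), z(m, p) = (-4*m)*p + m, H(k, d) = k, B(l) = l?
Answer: 90090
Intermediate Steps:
z(m, p) = m - 4*m*p (z(m, p) = -4*m*p + m = m - 4*m*p)
y = -5
v(s, V) = 7*s (v(s, V) = 6*s + s = 7*s)
(-198*v(y, 2))*B(13) = -1386*(-5)*13 = -198*(-35)*13 = 6930*13 = 90090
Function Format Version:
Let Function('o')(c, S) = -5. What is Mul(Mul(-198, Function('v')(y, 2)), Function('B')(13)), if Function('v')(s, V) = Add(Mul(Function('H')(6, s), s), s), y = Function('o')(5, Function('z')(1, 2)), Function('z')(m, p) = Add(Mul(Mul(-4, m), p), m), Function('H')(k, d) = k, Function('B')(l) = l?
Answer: 90090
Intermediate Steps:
Function('z')(m, p) = Add(m, Mul(-4, m, p)) (Function('z')(m, p) = Add(Mul(-4, m, p), m) = Add(m, Mul(-4, m, p)))
y = -5
Function('v')(s, V) = Mul(7, s) (Function('v')(s, V) = Add(Mul(6, s), s) = Mul(7, s))
Mul(Mul(-198, Function('v')(y, 2)), Function('B')(13)) = Mul(Mul(-198, Mul(7, -5)), 13) = Mul(Mul(-198, -35), 13) = Mul(6930, 13) = 90090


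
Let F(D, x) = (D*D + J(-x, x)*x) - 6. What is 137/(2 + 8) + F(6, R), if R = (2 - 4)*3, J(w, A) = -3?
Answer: 617/10 ≈ 61.700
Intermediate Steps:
R = -6 (R = -2*3 = -6)
F(D, x) = -6 + D² - 3*x (F(D, x) = (D*D - 3*x) - 6 = (D² - 3*x) - 6 = -6 + D² - 3*x)
137/(2 + 8) + F(6, R) = 137/(2 + 8) + (-6 + 6² - 3*(-6)) = 137/10 + (-6 + 36 + 18) = (⅒)*137 + 48 = 137/10 + 48 = 617/10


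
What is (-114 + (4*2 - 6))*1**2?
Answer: -112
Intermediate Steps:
(-114 + (4*2 - 6))*1**2 = (-114 + (8 - 6))*1 = (-114 + 2)*1 = -112*1 = -112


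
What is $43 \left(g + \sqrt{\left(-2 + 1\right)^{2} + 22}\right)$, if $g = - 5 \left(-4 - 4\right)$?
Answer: $1720 + 43 \sqrt{23} \approx 1926.2$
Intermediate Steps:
$g = 40$ ($g = \left(-5\right) \left(-8\right) = 40$)
$43 \left(g + \sqrt{\left(-2 + 1\right)^{2} + 22}\right) = 43 \left(40 + \sqrt{\left(-2 + 1\right)^{2} + 22}\right) = 43 \left(40 + \sqrt{\left(-1\right)^{2} + 22}\right) = 43 \left(40 + \sqrt{1 + 22}\right) = 43 \left(40 + \sqrt{23}\right) = 1720 + 43 \sqrt{23}$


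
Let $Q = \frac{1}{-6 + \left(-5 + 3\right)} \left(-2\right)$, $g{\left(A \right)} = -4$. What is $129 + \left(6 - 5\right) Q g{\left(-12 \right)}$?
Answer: $128$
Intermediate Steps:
$Q = \frac{1}{4}$ ($Q = \frac{1}{-6 - 2} \left(-2\right) = \frac{1}{-8} \left(-2\right) = \left(- \frac{1}{8}\right) \left(-2\right) = \frac{1}{4} \approx 0.25$)
$129 + \left(6 - 5\right) Q g{\left(-12 \right)} = 129 + \left(6 - 5\right) \frac{1}{4} \left(-4\right) = 129 + 1 \cdot \frac{1}{4} \left(-4\right) = 129 + \frac{1}{4} \left(-4\right) = 129 - 1 = 128$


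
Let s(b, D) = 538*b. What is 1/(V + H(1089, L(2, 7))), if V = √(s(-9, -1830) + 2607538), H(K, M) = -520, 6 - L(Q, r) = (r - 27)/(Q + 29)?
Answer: 65/291537 + √650674/1166148 ≈ 0.00091467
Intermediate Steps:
L(Q, r) = 6 - (-27 + r)/(29 + Q) (L(Q, r) = 6 - (r - 27)/(Q + 29) = 6 - (-27 + r)/(29 + Q))
V = 2*√650674 (V = √(538*(-9) + 2607538) = √(-4842 + 2607538) = √2602696 = 2*√650674 ≈ 1613.3)
1/(V + H(1089, L(2, 7))) = 1/(2*√650674 - 520) = 1/(-520 + 2*√650674)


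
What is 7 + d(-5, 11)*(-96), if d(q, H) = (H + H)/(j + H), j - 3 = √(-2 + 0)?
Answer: -427/3 + 32*I*√2/3 ≈ -142.33 + 15.085*I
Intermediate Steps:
j = 3 + I*√2 (j = 3 + √(-2 + 0) = 3 + √(-2) = 3 + I*√2 ≈ 3.0 + 1.4142*I)
d(q, H) = 2*H/(3 + H + I*√2) (d(q, H) = (H + H)/((3 + I*√2) + H) = (2*H)/(3 + H + I*√2) = 2*H/(3 + H + I*√2))
7 + d(-5, 11)*(-96) = 7 + (2*11/(3 + 11 + I*√2))*(-96) = 7 + (2*11/(14 + I*√2))*(-96) = 7 + (22/(14 + I*√2))*(-96) = 7 - 2112/(14 + I*√2)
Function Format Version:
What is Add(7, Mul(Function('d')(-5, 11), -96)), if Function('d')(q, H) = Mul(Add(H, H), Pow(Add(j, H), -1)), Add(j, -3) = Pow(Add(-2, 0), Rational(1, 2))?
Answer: Add(Rational(-427, 3), Mul(Rational(32, 3), I, Pow(2, Rational(1, 2)))) ≈ Add(-142.33, Mul(15.085, I))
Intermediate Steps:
j = Add(3, Mul(I, Pow(2, Rational(1, 2)))) (j = Add(3, Pow(Add(-2, 0), Rational(1, 2))) = Add(3, Pow(-2, Rational(1, 2))) = Add(3, Mul(I, Pow(2, Rational(1, 2)))) ≈ Add(3.0000, Mul(1.4142, I)))
Function('d')(q, H) = Mul(2, H, Pow(Add(3, H, Mul(I, Pow(2, Rational(1, 2)))), -1)) (Function('d')(q, H) = Mul(Add(H, H), Pow(Add(Add(3, Mul(I, Pow(2, Rational(1, 2)))), H), -1)) = Mul(Mul(2, H), Pow(Add(3, H, Mul(I, Pow(2, Rational(1, 2)))), -1)) = Mul(2, H, Pow(Add(3, H, Mul(I, Pow(2, Rational(1, 2)))), -1)))
Add(7, Mul(Function('d')(-5, 11), -96)) = Add(7, Mul(Mul(2, 11, Pow(Add(3, 11, Mul(I, Pow(2, Rational(1, 2)))), -1)), -96)) = Add(7, Mul(Mul(2, 11, Pow(Add(14, Mul(I, Pow(2, Rational(1, 2)))), -1)), -96)) = Add(7, Mul(Mul(22, Pow(Add(14, Mul(I, Pow(2, Rational(1, 2)))), -1)), -96)) = Add(7, Mul(-2112, Pow(Add(14, Mul(I, Pow(2, Rational(1, 2)))), -1)))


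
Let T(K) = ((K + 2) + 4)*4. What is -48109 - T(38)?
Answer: -48285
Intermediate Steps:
T(K) = 24 + 4*K (T(K) = ((2 + K) + 4)*4 = (6 + K)*4 = 24 + 4*K)
-48109 - T(38) = -48109 - (24 + 4*38) = -48109 - (24 + 152) = -48109 - 1*176 = -48109 - 176 = -48285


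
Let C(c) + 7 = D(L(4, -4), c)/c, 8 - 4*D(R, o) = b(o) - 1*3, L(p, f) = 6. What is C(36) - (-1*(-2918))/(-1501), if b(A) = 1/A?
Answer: -38748481/7781184 ≈ -4.9798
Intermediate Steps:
D(R, o) = 11/4 - 1/(4*o) (D(R, o) = 2 - (1/o - 1*3)/4 = 2 - (1/o - 3)/4 = 2 - (-3 + 1/o)/4 = 2 + (¾ - 1/(4*o)) = 11/4 - 1/(4*o))
C(c) = -7 + (-1 + 11*c)/(4*c²) (C(c) = -7 + ((-1 + 11*c)/(4*c))/c = -7 + (-1 + 11*c)/(4*c²))
C(36) - (-1*(-2918))/(-1501) = (-7 - ¼/36² + (11/4)/36) - (-1*(-2918))/(-1501) = (-7 - ¼*1/1296 + (11/4)*(1/36)) - 2918*(-1)/1501 = (-7 - 1/5184 + 11/144) - 1*(-2918/1501) = -35893/5184 + 2918/1501 = -38748481/7781184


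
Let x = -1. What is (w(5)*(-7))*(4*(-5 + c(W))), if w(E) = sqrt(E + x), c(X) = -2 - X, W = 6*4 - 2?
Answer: 1624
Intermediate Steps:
W = 22 (W = 24 - 2 = 22)
w(E) = sqrt(-1 + E) (w(E) = sqrt(E - 1) = sqrt(-1 + E))
(w(5)*(-7))*(4*(-5 + c(W))) = (sqrt(-1 + 5)*(-7))*(4*(-5 + (-2 - 1*22))) = (sqrt(4)*(-7))*(4*(-5 + (-2 - 22))) = (2*(-7))*(4*(-5 - 24)) = -56*(-29) = -14*(-116) = 1624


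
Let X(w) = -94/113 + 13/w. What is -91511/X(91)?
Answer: 72385201/545 ≈ 1.3282e+5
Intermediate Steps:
X(w) = -94/113 + 13/w (X(w) = -94*1/113 + 13/w = -94/113 + 13/w)
-91511/X(91) = -91511/(-94/113 + 13/91) = -91511/(-94/113 + 13*(1/91)) = -91511/(-94/113 + 1/7) = -91511/(-545/791) = -91511*(-791/545) = 72385201/545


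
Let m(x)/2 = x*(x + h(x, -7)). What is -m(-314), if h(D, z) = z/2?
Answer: -199390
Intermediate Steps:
h(D, z) = z/2 (h(D, z) = z*(½) = z/2)
m(x) = 2*x*(-7/2 + x) (m(x) = 2*(x*(x + (½)*(-7))) = 2*(x*(x - 7/2)) = 2*(x*(-7/2 + x)) = 2*x*(-7/2 + x))
-m(-314) = -(-314)*(-7 + 2*(-314)) = -(-314)*(-7 - 628) = -(-314)*(-635) = -1*199390 = -199390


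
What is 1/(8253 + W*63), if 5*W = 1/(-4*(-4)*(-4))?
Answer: 320/2640897 ≈ 0.00012117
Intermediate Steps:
W = -1/320 (W = 1/(5*((-4*(-4)*(-4)))) = 1/(5*((16*(-4)))) = (⅕)/(-64) = (⅕)*(-1/64) = -1/320 ≈ -0.0031250)
1/(8253 + W*63) = 1/(8253 - 1/320*63) = 1/(8253 - 63/320) = 1/(2640897/320) = 320/2640897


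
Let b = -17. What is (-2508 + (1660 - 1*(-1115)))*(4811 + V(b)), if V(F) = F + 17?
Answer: 1284537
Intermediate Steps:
V(F) = 17 + F
(-2508 + (1660 - 1*(-1115)))*(4811 + V(b)) = (-2508 + (1660 - 1*(-1115)))*(4811 + (17 - 17)) = (-2508 + (1660 + 1115))*(4811 + 0) = (-2508 + 2775)*4811 = 267*4811 = 1284537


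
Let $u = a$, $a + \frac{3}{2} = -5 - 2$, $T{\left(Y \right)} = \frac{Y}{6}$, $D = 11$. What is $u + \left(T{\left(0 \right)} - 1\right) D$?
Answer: $- \frac{39}{2} \approx -19.5$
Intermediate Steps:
$T{\left(Y \right)} = \frac{Y}{6}$ ($T{\left(Y \right)} = Y \frac{1}{6} = \frac{Y}{6}$)
$a = - \frac{17}{2}$ ($a = - \frac{3}{2} - 7 = - \frac{17}{2} \approx -8.5$)
$u = - \frac{17}{2} \approx -8.5$
$u + \left(T{\left(0 \right)} - 1\right) D = - \frac{17}{2} + \left(\frac{1}{6} \cdot 0 - 1\right) 11 = - \frac{17}{2} + \left(0 - 1\right) 11 = - \frac{17}{2} - 11 = - \frac{39}{2}$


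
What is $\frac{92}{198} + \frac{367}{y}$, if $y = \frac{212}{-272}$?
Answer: $- \frac{2468206}{5247} \approx -470.4$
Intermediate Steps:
$y = - \frac{53}{68}$ ($y = 212 \left(- \frac{1}{272}\right) = - \frac{53}{68} \approx -0.77941$)
$\frac{92}{198} + \frac{367}{y} = \frac{92}{198} + \frac{367}{- \frac{53}{68}} = 92 \cdot \frac{1}{198} + 367 \left(- \frac{68}{53}\right) = \frac{46}{99} - \frac{24956}{53} = - \frac{2468206}{5247}$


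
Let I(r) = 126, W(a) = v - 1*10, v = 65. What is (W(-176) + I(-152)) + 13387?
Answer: 13568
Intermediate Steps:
W(a) = 55 (W(a) = 65 - 1*10 = 65 - 10 = 55)
(W(-176) + I(-152)) + 13387 = (55 + 126) + 13387 = 181 + 13387 = 13568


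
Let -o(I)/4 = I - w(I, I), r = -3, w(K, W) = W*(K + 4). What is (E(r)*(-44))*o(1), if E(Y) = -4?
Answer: 2816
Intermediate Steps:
w(K, W) = W*(4 + K)
o(I) = -4*I + 4*I*(4 + I) (o(I) = -4*(I - I*(4 + I)) = -4*I + 4*I*(4 + I))
(E(r)*(-44))*o(1) = (-4*(-44))*(4*1*(3 + 1)) = 176*(4*1*4) = 176*16 = 2816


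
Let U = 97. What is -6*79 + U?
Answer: -377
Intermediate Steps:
-6*79 + U = -6*79 + 97 = -474 + 97 = -377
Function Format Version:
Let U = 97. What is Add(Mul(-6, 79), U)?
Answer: -377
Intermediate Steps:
Add(Mul(-6, 79), U) = Add(Mul(-6, 79), 97) = Add(-474, 97) = -377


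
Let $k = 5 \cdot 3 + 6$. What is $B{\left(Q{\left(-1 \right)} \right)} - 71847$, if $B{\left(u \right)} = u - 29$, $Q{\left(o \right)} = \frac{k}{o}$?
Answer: $-71897$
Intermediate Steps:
$k = 21$ ($k = 15 + 6 = 21$)
$Q{\left(o \right)} = \frac{21}{o}$
$B{\left(u \right)} = -29 + u$
$B{\left(Q{\left(-1 \right)} \right)} - 71847 = \left(-29 + \frac{21}{-1}\right) - 71847 = \left(-29 + 21 \left(-1\right)\right) - 71847 = \left(-29 - 21\right) - 71847 = -50 - 71847 = -71897$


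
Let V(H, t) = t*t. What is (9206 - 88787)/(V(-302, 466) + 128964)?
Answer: -79581/346120 ≈ -0.22992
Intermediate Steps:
V(H, t) = t²
(9206 - 88787)/(V(-302, 466) + 128964) = (9206 - 88787)/(466² + 128964) = -79581/(217156 + 128964) = -79581/346120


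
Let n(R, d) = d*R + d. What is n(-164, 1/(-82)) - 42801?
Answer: -3509519/82 ≈ -42799.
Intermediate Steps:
n(R, d) = d + R*d (n(R, d) = R*d + d = d + R*d)
n(-164, 1/(-82)) - 42801 = (1 - 164)/(-82) - 42801 = -1/82*(-163) - 42801 = 163/82 - 42801 = -3509519/82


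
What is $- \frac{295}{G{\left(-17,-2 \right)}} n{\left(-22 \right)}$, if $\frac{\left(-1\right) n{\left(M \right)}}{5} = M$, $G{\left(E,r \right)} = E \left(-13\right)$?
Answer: $- \frac{32450}{221} \approx -146.83$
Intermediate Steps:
$G{\left(E,r \right)} = - 13 E$
$n{\left(M \right)} = - 5 M$
$- \frac{295}{G{\left(-17,-2 \right)}} n{\left(-22 \right)} = - \frac{295}{\left(-13\right) \left(-17\right)} \left(\left(-5\right) \left(-22\right)\right) = - \frac{295}{221} \cdot 110 = \left(-295\right) \frac{1}{221} \cdot 110 = \left(- \frac{295}{221}\right) 110 = - \frac{32450}{221}$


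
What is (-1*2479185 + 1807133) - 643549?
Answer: -1315601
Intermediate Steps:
(-1*2479185 + 1807133) - 643549 = (-2479185 + 1807133) - 643549 = -672052 - 643549 = -1315601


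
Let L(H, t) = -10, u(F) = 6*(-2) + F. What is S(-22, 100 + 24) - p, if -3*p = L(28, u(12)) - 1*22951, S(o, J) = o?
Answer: -23027/3 ≈ -7675.7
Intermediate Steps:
u(F) = -12 + F
p = 22961/3 (p = -(-10 - 1*22951)/3 = -(-10 - 22951)/3 = -⅓*(-22961) = 22961/3 ≈ 7653.7)
S(-22, 100 + 24) - p = -22 - 1*22961/3 = -22 - 22961/3 = -23027/3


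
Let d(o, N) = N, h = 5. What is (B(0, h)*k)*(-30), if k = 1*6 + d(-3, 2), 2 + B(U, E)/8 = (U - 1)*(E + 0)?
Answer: 13440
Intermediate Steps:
B(U, E) = -16 + 8*E*(-1 + U) (B(U, E) = -16 + 8*((U - 1)*(E + 0)) = -16 + 8*((-1 + U)*E) = -16 + 8*(E*(-1 + U)) = -16 + 8*E*(-1 + U))
k = 8 (k = 1*6 + 2 = 6 + 2 = 8)
(B(0, h)*k)*(-30) = ((-16 - 8*5 + 8*5*0)*8)*(-30) = ((-16 - 40 + 0)*8)*(-30) = -56*8*(-30) = -448*(-30) = 13440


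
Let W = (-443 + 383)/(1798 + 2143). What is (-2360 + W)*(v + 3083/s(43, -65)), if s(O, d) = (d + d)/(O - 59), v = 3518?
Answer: -471242786776/51233 ≈ -9.1980e+6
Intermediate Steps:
s(O, d) = 2*d/(-59 + O) (s(O, d) = (2*d)/(-59 + O) = 2*d/(-59 + O))
W = -60/3941 ≈ -0.015225
(-2360 + W)*(v + 3083/s(43, -65)) = (-2360 - 60/3941)*(3518 + 3083/((2*(-65)/(-59 + 43)))) = -9300820*(3518 + 3083/((2*(-65)/(-16))))/3941 = -9300820*(3518 + 3083/((2*(-65)*(-1/16))))/3941 = -9300820*(3518 + 3083/(65/8))/3941 = -9300820*(3518 + 3083*(8/65))/3941 = -9300820*(3518 + 24664/65)/3941 = -9300820/3941*253334/65 = -471242786776/51233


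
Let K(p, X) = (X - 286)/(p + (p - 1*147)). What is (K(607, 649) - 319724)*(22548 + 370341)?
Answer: -12184743170355/97 ≈ -1.2562e+11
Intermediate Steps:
K(p, X) = (-286 + X)/(-147 + 2*p) (K(p, X) = (-286 + X)/(p + (p - 147)) = (-286 + X)/(p + (-147 + p)) = (-286 + X)/(-147 + 2*p))
(K(607, 649) - 319724)*(22548 + 370341) = ((-286 + 649)/(-147 + 2*607) - 319724)*(22548 + 370341) = (363/(-147 + 1214) - 319724)*392889 = (363/1067 - 319724)*392889 = ((1/1067)*363 - 319724)*392889 = (33/97 - 319724)*392889 = -31013195/97*392889 = -12184743170355/97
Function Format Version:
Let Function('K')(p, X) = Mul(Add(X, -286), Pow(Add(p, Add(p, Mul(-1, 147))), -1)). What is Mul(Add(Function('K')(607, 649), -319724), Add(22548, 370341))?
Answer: Rational(-12184743170355, 97) ≈ -1.2562e+11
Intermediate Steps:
Function('K')(p, X) = Mul(Pow(Add(-147, Mul(2, p)), -1), Add(-286, X)) (Function('K')(p, X) = Mul(Add(-286, X), Pow(Add(p, Add(p, -147)), -1)) = Mul(Add(-286, X), Pow(Add(p, Add(-147, p)), -1)) = Mul(Add(-286, X), Pow(Add(-147, Mul(2, p)), -1)) = Mul(Pow(Add(-147, Mul(2, p)), -1), Add(-286, X)))
Mul(Add(Function('K')(607, 649), -319724), Add(22548, 370341)) = Mul(Add(Mul(Pow(Add(-147, Mul(2, 607)), -1), Add(-286, 649)), -319724), Add(22548, 370341)) = Mul(Add(Mul(Pow(Add(-147, 1214), -1), 363), -319724), 392889) = Mul(Add(Mul(Pow(1067, -1), 363), -319724), 392889) = Mul(Add(Mul(Rational(1, 1067), 363), -319724), 392889) = Mul(Add(Rational(33, 97), -319724), 392889) = Mul(Rational(-31013195, 97), 392889) = Rational(-12184743170355, 97)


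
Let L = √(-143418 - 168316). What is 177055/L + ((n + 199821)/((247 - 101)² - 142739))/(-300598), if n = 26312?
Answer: 226133/36499510954 - 177055*I*√311734/311734 ≈ 6.1955e-6 - 317.11*I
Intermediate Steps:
L = I*√311734 (L = √(-311734) = I*√311734 ≈ 558.33*I)
177055/L + ((n + 199821)/((247 - 101)² - 142739))/(-300598) = 177055/((I*√311734)) + ((26312 + 199821)/((247 - 101)² - 142739))/(-300598) = 177055*(-I*√311734/311734) + (226133/(146² - 142739))*(-1/300598) = -177055*I*√311734/311734 + (226133/(21316 - 142739))*(-1/300598) = -177055*I*√311734/311734 + (226133/(-121423))*(-1/300598) = -177055*I*√311734/311734 + (226133*(-1/121423))*(-1/300598) = -177055*I*√311734/311734 - 226133/121423*(-1/300598) = -177055*I*√311734/311734 + 226133/36499510954 = 226133/36499510954 - 177055*I*√311734/311734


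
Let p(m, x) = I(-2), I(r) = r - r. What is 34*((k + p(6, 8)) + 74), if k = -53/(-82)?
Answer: 104057/41 ≈ 2538.0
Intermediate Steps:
I(r) = 0
p(m, x) = 0
k = 53/82 (k = -53*(-1/82) = 53/82 ≈ 0.64634)
34*((k + p(6, 8)) + 74) = 34*((53/82 + 0) + 74) = 34*(53/82 + 74) = 34*(6121/82) = 104057/41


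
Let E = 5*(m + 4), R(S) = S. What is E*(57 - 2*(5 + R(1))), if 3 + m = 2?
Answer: 675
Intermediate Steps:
m = -1 (m = -3 + 2 = -1)
E = 15 (E = 5*(-1 + 4) = 5*3 = 15)
E*(57 - 2*(5 + R(1))) = 15*(57 - 2*(5 + 1)) = 15*(57 - 2*6) = 15*(57 - 12) = 15*45 = 675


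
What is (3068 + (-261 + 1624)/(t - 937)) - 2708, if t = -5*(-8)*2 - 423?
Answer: 459437/1280 ≈ 358.94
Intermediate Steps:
t = -343 (t = 40*2 - 423 = 80 - 423 = -343)
(3068 + (-261 + 1624)/(t - 937)) - 2708 = (3068 + (-261 + 1624)/(-343 - 937)) - 2708 = (3068 + 1363/(-1280)) - 2708 = (3068 + 1363*(-1/1280)) - 2708 = (3068 - 1363/1280) - 2708 = 3925677/1280 - 2708 = 459437/1280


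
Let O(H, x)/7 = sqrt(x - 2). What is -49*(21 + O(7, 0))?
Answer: -1029 - 343*I*sqrt(2) ≈ -1029.0 - 485.08*I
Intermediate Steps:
O(H, x) = 7*sqrt(-2 + x) (O(H, x) = 7*sqrt(x - 2) = 7*sqrt(-2 + x))
-49*(21 + O(7, 0)) = -49*(21 + 7*sqrt(-2 + 0)) = -49*(21 + 7*sqrt(-2)) = -49*(21 + 7*(I*sqrt(2))) = -49*(21 + 7*I*sqrt(2)) = -1029 - 343*I*sqrt(2)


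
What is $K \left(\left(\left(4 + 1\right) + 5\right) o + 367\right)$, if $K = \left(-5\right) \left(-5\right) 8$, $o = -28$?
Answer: $17400$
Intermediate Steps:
$K = 200$ ($K = 25 \cdot 8 = 200$)
$K \left(\left(\left(4 + 1\right) + 5\right) o + 367\right) = 200 \left(\left(\left(4 + 1\right) + 5\right) \left(-28\right) + 367\right) = 200 \left(\left(5 + 5\right) \left(-28\right) + 367\right) = 200 \left(10 \left(-28\right) + 367\right) = 200 \left(-280 + 367\right) = 200 \cdot 87 = 17400$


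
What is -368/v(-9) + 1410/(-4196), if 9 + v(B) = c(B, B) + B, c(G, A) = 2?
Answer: 47549/2098 ≈ 22.664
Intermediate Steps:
v(B) = -7 + B (v(B) = -9 + (2 + B) = -7 + B)
-368/v(-9) + 1410/(-4196) = -368/(-7 - 9) + 1410/(-4196) = -368/(-16) + 1410*(-1/4196) = -368*(-1/16) - 705/2098 = 23 - 705/2098 = 47549/2098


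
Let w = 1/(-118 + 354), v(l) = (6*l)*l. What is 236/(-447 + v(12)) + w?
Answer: 56113/98412 ≈ 0.57018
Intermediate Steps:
v(l) = 6*l²
w = 1/236 ≈ 0.0042373
236/(-447 + v(12)) + w = 236/(-447 + 6*12²) + 1/236 = 236/(-447 + 6*144) + 1/236 = 236/(-447 + 864) + 1/236 = 236/417 + 1/236 = 56113/98412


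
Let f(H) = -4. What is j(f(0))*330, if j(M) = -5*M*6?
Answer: 39600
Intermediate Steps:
j(M) = -30*M
j(f(0))*330 = -30*(-4)*330 = 120*330 = 39600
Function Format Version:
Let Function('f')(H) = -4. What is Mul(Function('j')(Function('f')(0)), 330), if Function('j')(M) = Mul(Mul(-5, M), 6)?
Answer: 39600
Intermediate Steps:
Function('j')(M) = Mul(-30, M)
Mul(Function('j')(Function('f')(0)), 330) = Mul(Mul(-30, -4), 330) = Mul(120, 330) = 39600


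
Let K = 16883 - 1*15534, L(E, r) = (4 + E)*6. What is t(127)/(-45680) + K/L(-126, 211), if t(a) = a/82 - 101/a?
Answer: -160435146121/87055208160 ≈ -1.8429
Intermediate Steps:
t(a) = -101/a + a/82 (t(a) = a*(1/82) - 101/a = a/82 - 101/a = -101/a + a/82)
L(E, r) = 24 + 6*E
K = 1349 (K = 16883 - 15534 = 1349)
t(127)/(-45680) + K/L(-126, 211) = (-101/127 + (1/82)*127)/(-45680) + 1349/(24 + 6*(-126)) = (-101*1/127 + 127/82)*(-1/45680) + 1349/(24 - 756) = (-101/127 + 127/82)*(-1/45680) + 1349/(-732) = (7847/10414)*(-1/45680) + 1349*(-1/732) = -7847/475711520 - 1349/732 = -160435146121/87055208160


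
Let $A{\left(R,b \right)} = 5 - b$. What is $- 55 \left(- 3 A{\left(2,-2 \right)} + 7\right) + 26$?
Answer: $796$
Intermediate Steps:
$- 55 \left(- 3 A{\left(2,-2 \right)} + 7\right) + 26 = - 55 \left(- 3 \left(5 - -2\right) + 7\right) + 26 = - 55 \left(- 3 \left(5 + 2\right) + 7\right) + 26 = - 55 \left(\left(-3\right) 7 + 7\right) + 26 = - 55 \left(-21 + 7\right) + 26 = \left(-55\right) \left(-14\right) + 26 = 770 + 26 = 796$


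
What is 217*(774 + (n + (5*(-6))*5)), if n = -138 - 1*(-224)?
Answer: 154070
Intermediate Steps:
n = 86 (n = -138 + 224 = 86)
217*(774 + (n + (5*(-6))*5)) = 217*(774 + (86 + (5*(-6))*5)) = 217*(774 + (86 - 30*5)) = 217*(774 + (86 - 150)) = 217*(774 - 64) = 217*710 = 154070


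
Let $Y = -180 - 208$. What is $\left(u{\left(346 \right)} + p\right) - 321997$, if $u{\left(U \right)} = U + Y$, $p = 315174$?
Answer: $-6865$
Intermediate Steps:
$Y = -388$ ($Y = -180 - 208 = -388$)
$u{\left(U \right)} = -388 + U$ ($u{\left(U \right)} = U - 388 = -388 + U$)
$\left(u{\left(346 \right)} + p\right) - 321997 = \left(\left(-388 + 346\right) + 315174\right) - 321997 = \left(-42 + 315174\right) - 321997 = 315132 - 321997 = -6865$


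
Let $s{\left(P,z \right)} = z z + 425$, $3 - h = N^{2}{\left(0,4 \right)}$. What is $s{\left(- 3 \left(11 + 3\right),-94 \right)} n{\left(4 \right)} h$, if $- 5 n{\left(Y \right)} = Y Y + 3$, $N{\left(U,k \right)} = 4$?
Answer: $\frac{2287467}{5} \approx 4.5749 \cdot 10^{5}$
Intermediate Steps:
$n{\left(Y \right)} = - \frac{3}{5} - \frac{Y^{2}}{5}$ ($n{\left(Y \right)} = - \frac{Y Y + 3}{5} = - \frac{Y^{2} + 3}{5} = - \frac{3 + Y^{2}}{5} = - \frac{3}{5} - \frac{Y^{2}}{5}$)
$h = -13$ ($h = 3 - 4^{2} = 3 - 16 = -13$)
$s{\left(P,z \right)} = 425 + z^{2}$ ($s{\left(P,z \right)} = z^{2} + 425 = 425 + z^{2}$)
$s{\left(- 3 \left(11 + 3\right),-94 \right)} n{\left(4 \right)} h = \left(425 + \left(-94\right)^{2}\right) \left(- \frac{3}{5} - \frac{4^{2}}{5}\right) \left(-13\right) = \left(425 + 8836\right) \left(- \frac{3}{5} - \frac{16}{5}\right) \left(-13\right) = 9261 \left(- \frac{3}{5} - \frac{16}{5}\right) \left(-13\right) = 9261 \left(\left(- \frac{19}{5}\right) \left(-13\right)\right) = 9261 \cdot \frac{247}{5} = \frac{2287467}{5}$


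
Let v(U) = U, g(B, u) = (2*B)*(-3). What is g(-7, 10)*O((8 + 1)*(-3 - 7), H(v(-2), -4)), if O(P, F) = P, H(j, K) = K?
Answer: -3780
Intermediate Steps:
g(B, u) = -6*B
g(-7, 10)*O((8 + 1)*(-3 - 7), H(v(-2), -4)) = (-6*(-7))*((8 + 1)*(-3 - 7)) = 42*(9*(-10)) = 42*(-90) = -3780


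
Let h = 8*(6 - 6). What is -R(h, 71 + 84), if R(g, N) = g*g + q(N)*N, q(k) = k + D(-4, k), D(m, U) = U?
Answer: -48050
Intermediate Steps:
h = 0 (h = 8*0 = 0)
q(k) = 2*k (q(k) = k + k = 2*k)
R(g, N) = g² + 2*N² (R(g, N) = g*g + (2*N)*N = g² + 2*N²)
-R(h, 71 + 84) = -(0² + 2*(71 + 84)²) = -(0 + 2*155²) = -(0 + 2*24025) = -(0 + 48050) = -1*48050 = -48050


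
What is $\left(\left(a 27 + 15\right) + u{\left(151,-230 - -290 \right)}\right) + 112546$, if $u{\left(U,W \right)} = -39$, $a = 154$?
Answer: $116680$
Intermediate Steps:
$\left(\left(a 27 + 15\right) + u{\left(151,-230 - -290 \right)}\right) + 112546 = \left(\left(154 \cdot 27 + 15\right) - 39\right) + 112546 = \left(\left(4158 + 15\right) - 39\right) + 112546 = \left(4173 - 39\right) + 112546 = 4134 + 112546 = 116680$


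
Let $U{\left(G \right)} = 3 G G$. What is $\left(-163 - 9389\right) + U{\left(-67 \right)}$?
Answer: $3915$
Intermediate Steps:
$U{\left(G \right)} = 3 G^{2}$
$\left(-163 - 9389\right) + U{\left(-67 \right)} = \left(-163 - 9389\right) + 3 \left(-67\right)^{2} = -9552 + 3 \cdot 4489 = -9552 + 13467 = 3915$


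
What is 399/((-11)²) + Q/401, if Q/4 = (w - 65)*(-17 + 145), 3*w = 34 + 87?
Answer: -4104451/145563 ≈ -28.197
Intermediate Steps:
w = 121/3 (w = (34 + 87)/3 = (⅓)*121 = 121/3 ≈ 40.333)
Q = -37888/3 (Q = 4*((121/3 - 65)*(-17 + 145)) = 4*(-74/3*128) = 4*(-9472/3) = -37888/3 ≈ -12629.)
399/((-11)²) + Q/401 = 399/((-11)²) - 37888/3/401 = 399/121 - 37888/3*1/401 = 399*(1/121) - 37888/1203 = 399/121 - 37888/1203 = -4104451/145563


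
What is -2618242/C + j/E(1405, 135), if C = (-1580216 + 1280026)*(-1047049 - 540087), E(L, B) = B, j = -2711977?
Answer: -2349274020395197/116944941888 ≈ -20089.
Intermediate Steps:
C = 476442355840 (C = -300190*(-1587136) = 476442355840)
-2618242/C + j/E(1405, 135) = -2618242/476442355840 - 2711977/135 = -2618242*1/476442355840 - 2711977*1/135 = -119011/21656470720 - 2711977/135 = -2349274020395197/116944941888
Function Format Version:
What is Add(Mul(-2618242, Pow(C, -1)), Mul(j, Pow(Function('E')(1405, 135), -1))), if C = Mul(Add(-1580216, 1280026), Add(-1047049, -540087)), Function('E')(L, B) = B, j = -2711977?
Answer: Rational(-2349274020395197, 116944941888) ≈ -20089.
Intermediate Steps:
C = 476442355840 (C = Mul(-300190, -1587136) = 476442355840)
Add(Mul(-2618242, Pow(C, -1)), Mul(j, Pow(Function('E')(1405, 135), -1))) = Add(Mul(-2618242, Pow(476442355840, -1)), Mul(-2711977, Pow(135, -1))) = Add(Mul(-2618242, Rational(1, 476442355840)), Mul(-2711977, Rational(1, 135))) = Add(Rational(-119011, 21656470720), Rational(-2711977, 135)) = Rational(-2349274020395197, 116944941888)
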